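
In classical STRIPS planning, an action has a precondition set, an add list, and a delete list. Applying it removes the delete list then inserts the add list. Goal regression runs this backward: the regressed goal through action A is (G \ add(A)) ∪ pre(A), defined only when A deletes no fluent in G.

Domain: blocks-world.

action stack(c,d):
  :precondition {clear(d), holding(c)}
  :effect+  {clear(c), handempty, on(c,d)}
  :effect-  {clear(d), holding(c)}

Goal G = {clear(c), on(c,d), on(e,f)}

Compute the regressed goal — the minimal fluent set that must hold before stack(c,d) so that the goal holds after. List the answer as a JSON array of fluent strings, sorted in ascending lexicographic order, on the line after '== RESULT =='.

Regress:
  G ∩ del = {}  (empty — regression defined)
  G \ add = {clear(c), on(c,d), on(e,f)} \ {clear(c), handempty, on(c,d)} = {on(e,f)}
  ∪ pre   = {on(e,f)} ∪ {clear(d), holding(c)}
          = {clear(d), holding(c), on(e,f)}

== RESULT ==
["clear(d)", "holding(c)", "on(e,f)"]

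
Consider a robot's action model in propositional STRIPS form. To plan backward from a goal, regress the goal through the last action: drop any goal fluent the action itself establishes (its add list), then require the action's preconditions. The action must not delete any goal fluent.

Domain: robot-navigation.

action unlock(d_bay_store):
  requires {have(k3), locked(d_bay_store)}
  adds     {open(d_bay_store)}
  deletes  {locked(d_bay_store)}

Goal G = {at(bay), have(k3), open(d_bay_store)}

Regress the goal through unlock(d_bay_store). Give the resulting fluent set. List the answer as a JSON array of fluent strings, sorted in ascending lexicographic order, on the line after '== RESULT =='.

Compute (G \ add) ∪ pre:
  G ∩ del = {}  (empty — regression defined)
  G \ add = {at(bay), have(k3), open(d_bay_store)} \ {open(d_bay_store)} = {at(bay), have(k3)}
  ∪ pre   = {at(bay), have(k3)} ∪ {have(k3), locked(d_bay_store)}
          = {at(bay), have(k3), locked(d_bay_store)}

== RESULT ==
["at(bay)", "have(k3)", "locked(d_bay_store)"]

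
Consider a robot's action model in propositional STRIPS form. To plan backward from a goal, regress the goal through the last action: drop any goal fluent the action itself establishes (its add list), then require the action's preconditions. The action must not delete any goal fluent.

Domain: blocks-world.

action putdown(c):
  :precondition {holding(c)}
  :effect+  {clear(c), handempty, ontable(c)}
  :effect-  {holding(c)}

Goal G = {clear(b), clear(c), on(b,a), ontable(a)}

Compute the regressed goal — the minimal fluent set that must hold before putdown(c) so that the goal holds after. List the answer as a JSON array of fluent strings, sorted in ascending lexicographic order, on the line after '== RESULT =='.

Compute (G \ add) ∪ pre:
  G ∩ del = {}  (empty — regression defined)
  G \ add = {clear(b), clear(c), on(b,a), ontable(a)} \ {clear(c), handempty, ontable(c)} = {clear(b), on(b,a), ontable(a)}
  ∪ pre   = {clear(b), on(b,a), ontable(a)} ∪ {holding(c)}
          = {clear(b), holding(c), on(b,a), ontable(a)}

== RESULT ==
["clear(b)", "holding(c)", "on(b,a)", "ontable(a)"]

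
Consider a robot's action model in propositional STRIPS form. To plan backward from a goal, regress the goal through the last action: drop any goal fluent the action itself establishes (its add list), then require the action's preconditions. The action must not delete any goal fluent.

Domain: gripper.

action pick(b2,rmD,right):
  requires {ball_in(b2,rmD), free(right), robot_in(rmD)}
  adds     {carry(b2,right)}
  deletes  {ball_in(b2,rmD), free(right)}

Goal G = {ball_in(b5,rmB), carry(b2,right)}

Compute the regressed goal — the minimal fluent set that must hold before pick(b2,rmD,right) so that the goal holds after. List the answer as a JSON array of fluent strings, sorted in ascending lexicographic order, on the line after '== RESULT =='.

Compute (G \ add) ∪ pre:
  G ∩ del = {}  (empty — regression defined)
  G \ add = {ball_in(b5,rmB), carry(b2,right)} \ {carry(b2,right)} = {ball_in(b5,rmB)}
  ∪ pre   = {ball_in(b5,rmB)} ∪ {ball_in(b2,rmD), free(right), robot_in(rmD)}
          = {ball_in(b2,rmD), ball_in(b5,rmB), free(right), robot_in(rmD)}

== RESULT ==
["ball_in(b2,rmD)", "ball_in(b5,rmB)", "free(right)", "robot_in(rmD)"]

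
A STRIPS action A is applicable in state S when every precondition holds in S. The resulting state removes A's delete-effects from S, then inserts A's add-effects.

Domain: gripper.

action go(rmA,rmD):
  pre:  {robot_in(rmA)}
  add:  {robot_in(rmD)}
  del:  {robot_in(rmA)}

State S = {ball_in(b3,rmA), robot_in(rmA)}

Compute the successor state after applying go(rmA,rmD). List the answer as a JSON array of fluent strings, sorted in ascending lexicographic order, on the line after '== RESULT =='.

Compute (S \ del) ∪ add:
  pre ⊆ S: {robot_in(rmA)} ⊆ S  — applicable
  S \ del = {ball_in(b3,rmA)}
  ∪ add   = {ball_in(b3,rmA), robot_in(rmD)}

== RESULT ==
["ball_in(b3,rmA)", "robot_in(rmD)"]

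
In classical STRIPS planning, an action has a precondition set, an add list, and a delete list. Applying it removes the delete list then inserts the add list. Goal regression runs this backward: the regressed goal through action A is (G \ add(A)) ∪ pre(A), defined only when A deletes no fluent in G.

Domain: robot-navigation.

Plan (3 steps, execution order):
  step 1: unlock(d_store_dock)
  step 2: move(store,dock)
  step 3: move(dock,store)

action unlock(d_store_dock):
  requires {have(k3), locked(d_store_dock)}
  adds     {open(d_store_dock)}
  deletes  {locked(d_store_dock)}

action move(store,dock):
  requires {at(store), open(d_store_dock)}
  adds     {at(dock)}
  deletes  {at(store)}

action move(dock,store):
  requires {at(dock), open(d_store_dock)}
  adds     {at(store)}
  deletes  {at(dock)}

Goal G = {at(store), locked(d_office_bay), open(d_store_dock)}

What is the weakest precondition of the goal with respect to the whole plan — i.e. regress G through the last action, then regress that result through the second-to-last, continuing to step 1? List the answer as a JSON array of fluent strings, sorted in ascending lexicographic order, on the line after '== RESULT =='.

Regress step by step:
  through step 3 (move(dock,store)): drop {at(store)}, keep {locked(d_office_bay), open(d_store_dock)}, require {at(dock), open(d_store_dock)}
    → {at(dock), locked(d_office_bay), open(d_store_dock)}
  through step 2 (move(store,dock)): drop {at(dock)}, keep {locked(d_office_bay), open(d_store_dock)}, require {at(store), open(d_store_dock)}
    → {at(store), locked(d_office_bay), open(d_store_dock)}
  through step 1 (unlock(d_store_dock)): drop {open(d_store_dock)}, keep {at(store), locked(d_office_bay)}, require {have(k3), locked(d_store_dock)}
    → {at(store), have(k3), locked(d_office_bay), locked(d_store_dock)}

== RESULT ==
["at(store)", "have(k3)", "locked(d_office_bay)", "locked(d_store_dock)"]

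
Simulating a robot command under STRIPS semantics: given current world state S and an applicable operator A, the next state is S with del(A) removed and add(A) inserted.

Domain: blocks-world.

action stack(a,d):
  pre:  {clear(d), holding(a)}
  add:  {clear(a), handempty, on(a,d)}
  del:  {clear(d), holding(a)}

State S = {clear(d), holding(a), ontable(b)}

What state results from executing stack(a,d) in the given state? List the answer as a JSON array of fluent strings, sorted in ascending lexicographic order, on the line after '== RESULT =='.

Compute (S \ del) ∪ add:
  pre ⊆ S: {clear(d), holding(a)} ⊆ S  — applicable
  S \ del = {ontable(b)}
  ∪ add   = {clear(a), handempty, on(a,d), ontable(b)}

== RESULT ==
["clear(a)", "handempty", "on(a,d)", "ontable(b)"]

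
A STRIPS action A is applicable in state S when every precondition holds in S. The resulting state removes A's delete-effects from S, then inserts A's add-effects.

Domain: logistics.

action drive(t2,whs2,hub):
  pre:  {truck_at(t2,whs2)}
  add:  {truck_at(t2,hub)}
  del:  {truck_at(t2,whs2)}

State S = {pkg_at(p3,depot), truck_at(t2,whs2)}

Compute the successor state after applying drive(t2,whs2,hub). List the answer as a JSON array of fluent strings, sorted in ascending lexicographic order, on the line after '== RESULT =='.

Progress:
  pre ⊆ S: {truck_at(t2,whs2)} ⊆ S  — applicable
  S \ del = {pkg_at(p3,depot)}
  ∪ add   = {pkg_at(p3,depot), truck_at(t2,hub)}

== RESULT ==
["pkg_at(p3,depot)", "truck_at(t2,hub)"]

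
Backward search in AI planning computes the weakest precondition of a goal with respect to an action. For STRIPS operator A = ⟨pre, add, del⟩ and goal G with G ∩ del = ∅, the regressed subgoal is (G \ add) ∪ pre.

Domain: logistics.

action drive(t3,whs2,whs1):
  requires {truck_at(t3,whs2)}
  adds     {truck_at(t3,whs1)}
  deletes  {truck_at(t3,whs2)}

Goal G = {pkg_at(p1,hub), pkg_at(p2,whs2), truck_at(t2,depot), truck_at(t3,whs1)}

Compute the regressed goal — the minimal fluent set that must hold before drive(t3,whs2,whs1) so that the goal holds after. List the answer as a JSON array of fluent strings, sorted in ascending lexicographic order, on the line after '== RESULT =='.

Regress:
  G ∩ del = {}  (empty — regression defined)
  G \ add = {pkg_at(p1,hub), pkg_at(p2,whs2), truck_at(t2,depot), truck_at(t3,whs1)} \ {truck_at(t3,whs1)} = {pkg_at(p1,hub), pkg_at(p2,whs2), truck_at(t2,depot)}
  ∪ pre   = {pkg_at(p1,hub), pkg_at(p2,whs2), truck_at(t2,depot)} ∪ {truck_at(t3,whs2)}
          = {pkg_at(p1,hub), pkg_at(p2,whs2), truck_at(t2,depot), truck_at(t3,whs2)}

== RESULT ==
["pkg_at(p1,hub)", "pkg_at(p2,whs2)", "truck_at(t2,depot)", "truck_at(t3,whs2)"]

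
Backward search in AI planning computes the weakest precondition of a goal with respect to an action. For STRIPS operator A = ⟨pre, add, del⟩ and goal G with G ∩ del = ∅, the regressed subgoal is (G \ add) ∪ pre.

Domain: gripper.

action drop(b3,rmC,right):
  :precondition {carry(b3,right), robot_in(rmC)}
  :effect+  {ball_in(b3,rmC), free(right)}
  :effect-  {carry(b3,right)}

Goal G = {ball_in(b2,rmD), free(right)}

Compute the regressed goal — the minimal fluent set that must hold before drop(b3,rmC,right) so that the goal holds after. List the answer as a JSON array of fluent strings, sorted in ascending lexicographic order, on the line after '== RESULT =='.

Compute (G \ add) ∪ pre:
  G ∩ del = {}  (empty — regression defined)
  G \ add = {ball_in(b2,rmD), free(right)} \ {ball_in(b3,rmC), free(right)} = {ball_in(b2,rmD)}
  ∪ pre   = {ball_in(b2,rmD)} ∪ {carry(b3,right), robot_in(rmC)}
          = {ball_in(b2,rmD), carry(b3,right), robot_in(rmC)}

== RESULT ==
["ball_in(b2,rmD)", "carry(b3,right)", "robot_in(rmC)"]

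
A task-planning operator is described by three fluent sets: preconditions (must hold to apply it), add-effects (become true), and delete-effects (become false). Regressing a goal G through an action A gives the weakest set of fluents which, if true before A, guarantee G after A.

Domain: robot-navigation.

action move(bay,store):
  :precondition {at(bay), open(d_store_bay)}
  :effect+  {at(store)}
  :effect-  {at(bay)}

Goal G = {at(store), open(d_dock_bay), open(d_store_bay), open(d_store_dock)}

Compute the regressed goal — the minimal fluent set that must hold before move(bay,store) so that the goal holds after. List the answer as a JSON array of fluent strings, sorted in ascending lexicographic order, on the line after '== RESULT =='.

Compute (G \ add) ∪ pre:
  G ∩ del = {}  (empty — regression defined)
  G \ add = {at(store), open(d_dock_bay), open(d_store_bay), open(d_store_dock)} \ {at(store)} = {open(d_dock_bay), open(d_store_bay), open(d_store_dock)}
  ∪ pre   = {open(d_dock_bay), open(d_store_bay), open(d_store_dock)} ∪ {at(bay), open(d_store_bay)}
          = {at(bay), open(d_dock_bay), open(d_store_bay), open(d_store_dock)}

== RESULT ==
["at(bay)", "open(d_dock_bay)", "open(d_store_bay)", "open(d_store_dock)"]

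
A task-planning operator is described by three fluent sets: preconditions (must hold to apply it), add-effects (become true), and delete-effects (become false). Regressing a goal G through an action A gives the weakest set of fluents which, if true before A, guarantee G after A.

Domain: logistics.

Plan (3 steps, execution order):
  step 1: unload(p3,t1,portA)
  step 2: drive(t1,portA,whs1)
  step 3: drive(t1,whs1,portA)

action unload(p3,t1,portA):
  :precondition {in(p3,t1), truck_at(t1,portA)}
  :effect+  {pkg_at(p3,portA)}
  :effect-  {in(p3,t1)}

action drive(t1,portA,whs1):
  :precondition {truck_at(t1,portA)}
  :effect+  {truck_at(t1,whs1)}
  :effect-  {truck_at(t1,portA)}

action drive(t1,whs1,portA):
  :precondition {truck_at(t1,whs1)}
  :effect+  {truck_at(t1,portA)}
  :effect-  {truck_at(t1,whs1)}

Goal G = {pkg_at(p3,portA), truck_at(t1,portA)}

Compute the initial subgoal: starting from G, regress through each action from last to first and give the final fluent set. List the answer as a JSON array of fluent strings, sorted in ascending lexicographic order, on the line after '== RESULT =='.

Work backward from the goal:
  through step 3 (drive(t1,whs1,portA)): drop {truck_at(t1,portA)}, keep {pkg_at(p3,portA)}, require {truck_at(t1,whs1)}
    → {pkg_at(p3,portA), truck_at(t1,whs1)}
  through step 2 (drive(t1,portA,whs1)): drop {truck_at(t1,whs1)}, keep {pkg_at(p3,portA)}, require {truck_at(t1,portA)}
    → {pkg_at(p3,portA), truck_at(t1,portA)}
  through step 1 (unload(p3,t1,portA)): drop {pkg_at(p3,portA)}, keep {truck_at(t1,portA)}, require {in(p3,t1), truck_at(t1,portA)}
    → {in(p3,t1), truck_at(t1,portA)}

== RESULT ==
["in(p3,t1)", "truck_at(t1,portA)"]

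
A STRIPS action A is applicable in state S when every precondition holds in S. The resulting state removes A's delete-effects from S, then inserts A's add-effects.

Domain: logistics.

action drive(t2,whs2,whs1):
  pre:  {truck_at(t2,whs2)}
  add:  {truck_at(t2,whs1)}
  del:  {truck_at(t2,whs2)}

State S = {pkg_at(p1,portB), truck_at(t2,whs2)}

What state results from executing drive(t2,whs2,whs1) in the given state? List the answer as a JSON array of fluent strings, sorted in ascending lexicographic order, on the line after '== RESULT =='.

Progress:
  pre ⊆ S: {truck_at(t2,whs2)} ⊆ S  — applicable
  S \ del = {pkg_at(p1,portB)}
  ∪ add   = {pkg_at(p1,portB), truck_at(t2,whs1)}

== RESULT ==
["pkg_at(p1,portB)", "truck_at(t2,whs1)"]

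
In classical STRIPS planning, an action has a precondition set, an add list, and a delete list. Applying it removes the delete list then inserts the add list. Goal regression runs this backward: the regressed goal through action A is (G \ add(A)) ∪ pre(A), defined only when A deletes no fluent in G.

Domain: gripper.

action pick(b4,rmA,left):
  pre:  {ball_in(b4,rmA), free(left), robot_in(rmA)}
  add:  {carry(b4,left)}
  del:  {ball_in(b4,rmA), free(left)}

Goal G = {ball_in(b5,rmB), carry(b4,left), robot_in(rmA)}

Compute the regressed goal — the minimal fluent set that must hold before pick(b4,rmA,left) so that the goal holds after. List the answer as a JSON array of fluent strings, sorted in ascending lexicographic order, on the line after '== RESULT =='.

Compute (G \ add) ∪ pre:
  G ∩ del = {}  (empty — regression defined)
  G \ add = {ball_in(b5,rmB), carry(b4,left), robot_in(rmA)} \ {carry(b4,left)} = {ball_in(b5,rmB), robot_in(rmA)}
  ∪ pre   = {ball_in(b5,rmB), robot_in(rmA)} ∪ {ball_in(b4,rmA), free(left), robot_in(rmA)}
          = {ball_in(b4,rmA), ball_in(b5,rmB), free(left), robot_in(rmA)}

== RESULT ==
["ball_in(b4,rmA)", "ball_in(b5,rmB)", "free(left)", "robot_in(rmA)"]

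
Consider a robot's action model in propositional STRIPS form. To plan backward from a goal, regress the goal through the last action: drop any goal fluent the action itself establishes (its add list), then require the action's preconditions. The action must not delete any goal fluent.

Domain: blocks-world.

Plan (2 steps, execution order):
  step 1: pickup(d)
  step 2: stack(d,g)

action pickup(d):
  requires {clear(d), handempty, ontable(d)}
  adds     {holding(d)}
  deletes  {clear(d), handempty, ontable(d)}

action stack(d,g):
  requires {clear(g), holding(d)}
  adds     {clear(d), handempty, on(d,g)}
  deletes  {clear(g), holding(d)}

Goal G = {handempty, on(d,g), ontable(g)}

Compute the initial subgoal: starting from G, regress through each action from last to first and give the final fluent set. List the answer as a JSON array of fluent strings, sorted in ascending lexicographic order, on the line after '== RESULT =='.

Work backward from the goal:
  through step 2 (stack(d,g)): drop {handempty, on(d,g)}, keep {ontable(g)}, require {clear(g), holding(d)}
    → {clear(g), holding(d), ontable(g)}
  through step 1 (pickup(d)): drop {holding(d)}, keep {clear(g), ontable(g)}, require {clear(d), handempty, ontable(d)}
    → {clear(d), clear(g), handempty, ontable(d), ontable(g)}

== RESULT ==
["clear(d)", "clear(g)", "handempty", "ontable(d)", "ontable(g)"]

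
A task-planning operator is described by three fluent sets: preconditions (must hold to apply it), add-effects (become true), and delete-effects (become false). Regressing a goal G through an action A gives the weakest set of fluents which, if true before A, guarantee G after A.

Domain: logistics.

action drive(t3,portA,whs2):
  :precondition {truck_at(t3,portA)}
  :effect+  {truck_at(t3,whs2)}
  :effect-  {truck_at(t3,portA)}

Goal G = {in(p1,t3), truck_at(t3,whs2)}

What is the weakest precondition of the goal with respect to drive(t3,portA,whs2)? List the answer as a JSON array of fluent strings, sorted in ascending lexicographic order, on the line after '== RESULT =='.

Compute (G \ add) ∪ pre:
  G ∩ del = {}  (empty — regression defined)
  G \ add = {in(p1,t3), truck_at(t3,whs2)} \ {truck_at(t3,whs2)} = {in(p1,t3)}
  ∪ pre   = {in(p1,t3)} ∪ {truck_at(t3,portA)}
          = {in(p1,t3), truck_at(t3,portA)}

== RESULT ==
["in(p1,t3)", "truck_at(t3,portA)"]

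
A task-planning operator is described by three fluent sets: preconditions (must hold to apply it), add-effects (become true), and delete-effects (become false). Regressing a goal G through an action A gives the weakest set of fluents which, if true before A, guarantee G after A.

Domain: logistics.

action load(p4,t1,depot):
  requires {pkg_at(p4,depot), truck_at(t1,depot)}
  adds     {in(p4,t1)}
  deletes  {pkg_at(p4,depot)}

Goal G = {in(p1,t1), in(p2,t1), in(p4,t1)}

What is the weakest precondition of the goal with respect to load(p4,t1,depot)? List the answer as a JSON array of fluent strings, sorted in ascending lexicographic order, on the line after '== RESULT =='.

Compute (G \ add) ∪ pre:
  G ∩ del = {}  (empty — regression defined)
  G \ add = {in(p1,t1), in(p2,t1), in(p4,t1)} \ {in(p4,t1)} = {in(p1,t1), in(p2,t1)}
  ∪ pre   = {in(p1,t1), in(p2,t1)} ∪ {pkg_at(p4,depot), truck_at(t1,depot)}
          = {in(p1,t1), in(p2,t1), pkg_at(p4,depot), truck_at(t1,depot)}

== RESULT ==
["in(p1,t1)", "in(p2,t1)", "pkg_at(p4,depot)", "truck_at(t1,depot)"]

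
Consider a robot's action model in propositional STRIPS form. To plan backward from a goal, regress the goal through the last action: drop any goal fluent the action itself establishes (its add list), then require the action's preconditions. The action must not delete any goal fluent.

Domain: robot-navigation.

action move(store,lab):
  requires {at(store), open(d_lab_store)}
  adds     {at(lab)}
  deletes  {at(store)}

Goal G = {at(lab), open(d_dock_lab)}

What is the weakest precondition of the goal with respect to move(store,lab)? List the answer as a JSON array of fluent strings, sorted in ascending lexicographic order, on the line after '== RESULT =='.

Regress:
  G ∩ del = {}  (empty — regression defined)
  G \ add = {at(lab), open(d_dock_lab)} \ {at(lab)} = {open(d_dock_lab)}
  ∪ pre   = {open(d_dock_lab)} ∪ {at(store), open(d_lab_store)}
          = {at(store), open(d_dock_lab), open(d_lab_store)}

== RESULT ==
["at(store)", "open(d_dock_lab)", "open(d_lab_store)"]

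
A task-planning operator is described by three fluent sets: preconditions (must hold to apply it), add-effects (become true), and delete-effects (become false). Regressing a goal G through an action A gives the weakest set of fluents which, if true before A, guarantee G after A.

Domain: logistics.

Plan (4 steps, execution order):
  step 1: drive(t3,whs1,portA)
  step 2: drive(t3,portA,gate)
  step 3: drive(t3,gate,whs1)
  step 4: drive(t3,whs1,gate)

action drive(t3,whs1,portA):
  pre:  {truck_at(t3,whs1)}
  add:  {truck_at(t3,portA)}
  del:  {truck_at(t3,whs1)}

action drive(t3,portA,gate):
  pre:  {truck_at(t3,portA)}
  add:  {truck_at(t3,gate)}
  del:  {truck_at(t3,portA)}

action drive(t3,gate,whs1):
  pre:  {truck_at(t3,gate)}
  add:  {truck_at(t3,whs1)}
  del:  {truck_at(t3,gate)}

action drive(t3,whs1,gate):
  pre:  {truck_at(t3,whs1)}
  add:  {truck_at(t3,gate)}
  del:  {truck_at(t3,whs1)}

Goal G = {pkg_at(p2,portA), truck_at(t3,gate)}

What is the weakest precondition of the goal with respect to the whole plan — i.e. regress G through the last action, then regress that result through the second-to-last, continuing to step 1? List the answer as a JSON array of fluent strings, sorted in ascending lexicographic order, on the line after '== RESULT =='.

Work backward from the goal:
  through step 4 (drive(t3,whs1,gate)): drop {truck_at(t3,gate)}, keep {pkg_at(p2,portA)}, require {truck_at(t3,whs1)}
    → {pkg_at(p2,portA), truck_at(t3,whs1)}
  through step 3 (drive(t3,gate,whs1)): drop {truck_at(t3,whs1)}, keep {pkg_at(p2,portA)}, require {truck_at(t3,gate)}
    → {pkg_at(p2,portA), truck_at(t3,gate)}
  through step 2 (drive(t3,portA,gate)): drop {truck_at(t3,gate)}, keep {pkg_at(p2,portA)}, require {truck_at(t3,portA)}
    → {pkg_at(p2,portA), truck_at(t3,portA)}
  through step 1 (drive(t3,whs1,portA)): drop {truck_at(t3,portA)}, keep {pkg_at(p2,portA)}, require {truck_at(t3,whs1)}
    → {pkg_at(p2,portA), truck_at(t3,whs1)}

== RESULT ==
["pkg_at(p2,portA)", "truck_at(t3,whs1)"]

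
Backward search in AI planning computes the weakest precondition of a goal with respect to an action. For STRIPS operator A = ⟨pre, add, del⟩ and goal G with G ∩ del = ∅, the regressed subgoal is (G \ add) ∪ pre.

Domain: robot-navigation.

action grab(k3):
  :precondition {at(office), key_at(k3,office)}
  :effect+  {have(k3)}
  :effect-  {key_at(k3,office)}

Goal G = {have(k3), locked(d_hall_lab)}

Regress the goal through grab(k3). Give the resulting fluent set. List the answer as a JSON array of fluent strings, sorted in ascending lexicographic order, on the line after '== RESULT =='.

Regress:
  G ∩ del = {}  (empty — regression defined)
  G \ add = {have(k3), locked(d_hall_lab)} \ {have(k3)} = {locked(d_hall_lab)}
  ∪ pre   = {locked(d_hall_lab)} ∪ {at(office), key_at(k3,office)}
          = {at(office), key_at(k3,office), locked(d_hall_lab)}

== RESULT ==
["at(office)", "key_at(k3,office)", "locked(d_hall_lab)"]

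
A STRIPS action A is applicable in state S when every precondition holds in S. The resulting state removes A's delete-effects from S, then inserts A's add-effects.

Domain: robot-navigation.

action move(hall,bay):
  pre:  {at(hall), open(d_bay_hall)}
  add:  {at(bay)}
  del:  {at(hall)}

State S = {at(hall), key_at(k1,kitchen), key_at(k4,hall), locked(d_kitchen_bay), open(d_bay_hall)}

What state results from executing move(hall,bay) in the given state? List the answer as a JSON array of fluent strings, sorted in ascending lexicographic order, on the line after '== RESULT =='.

Compute (S \ del) ∪ add:
  pre ⊆ S: {at(hall), open(d_bay_hall)} ⊆ S  — applicable
  S \ del = {key_at(k1,kitchen), key_at(k4,hall), locked(d_kitchen_bay), open(d_bay_hall)}
  ∪ add   = {at(bay), key_at(k1,kitchen), key_at(k4,hall), locked(d_kitchen_bay), open(d_bay_hall)}

== RESULT ==
["at(bay)", "key_at(k1,kitchen)", "key_at(k4,hall)", "locked(d_kitchen_bay)", "open(d_bay_hall)"]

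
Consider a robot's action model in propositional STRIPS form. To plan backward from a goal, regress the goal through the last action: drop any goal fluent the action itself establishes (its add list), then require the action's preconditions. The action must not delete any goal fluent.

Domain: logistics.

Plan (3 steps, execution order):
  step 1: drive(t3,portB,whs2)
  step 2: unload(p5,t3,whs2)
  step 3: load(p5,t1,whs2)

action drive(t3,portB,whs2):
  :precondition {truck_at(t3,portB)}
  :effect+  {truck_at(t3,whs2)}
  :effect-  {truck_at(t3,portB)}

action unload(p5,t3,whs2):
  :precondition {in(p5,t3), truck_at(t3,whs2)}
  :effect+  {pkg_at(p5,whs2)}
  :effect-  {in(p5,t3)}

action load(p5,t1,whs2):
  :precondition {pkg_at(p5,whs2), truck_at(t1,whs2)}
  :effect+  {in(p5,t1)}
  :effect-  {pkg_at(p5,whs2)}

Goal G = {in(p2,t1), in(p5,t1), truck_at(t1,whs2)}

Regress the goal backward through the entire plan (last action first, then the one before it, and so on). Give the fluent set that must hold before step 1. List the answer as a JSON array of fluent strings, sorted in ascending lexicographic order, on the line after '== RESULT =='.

Work backward from the goal:
  through step 3 (load(p5,t1,whs2)): drop {in(p5,t1)}, keep {in(p2,t1), truck_at(t1,whs2)}, require {pkg_at(p5,whs2), truck_at(t1,whs2)}
    → {in(p2,t1), pkg_at(p5,whs2), truck_at(t1,whs2)}
  through step 2 (unload(p5,t3,whs2)): drop {pkg_at(p5,whs2)}, keep {in(p2,t1), truck_at(t1,whs2)}, require {in(p5,t3), truck_at(t3,whs2)}
    → {in(p2,t1), in(p5,t3), truck_at(t1,whs2), truck_at(t3,whs2)}
  through step 1 (drive(t3,portB,whs2)): drop {truck_at(t3,whs2)}, keep {in(p2,t1), in(p5,t3), truck_at(t1,whs2)}, require {truck_at(t3,portB)}
    → {in(p2,t1), in(p5,t3), truck_at(t1,whs2), truck_at(t3,portB)}

== RESULT ==
["in(p2,t1)", "in(p5,t3)", "truck_at(t1,whs2)", "truck_at(t3,portB)"]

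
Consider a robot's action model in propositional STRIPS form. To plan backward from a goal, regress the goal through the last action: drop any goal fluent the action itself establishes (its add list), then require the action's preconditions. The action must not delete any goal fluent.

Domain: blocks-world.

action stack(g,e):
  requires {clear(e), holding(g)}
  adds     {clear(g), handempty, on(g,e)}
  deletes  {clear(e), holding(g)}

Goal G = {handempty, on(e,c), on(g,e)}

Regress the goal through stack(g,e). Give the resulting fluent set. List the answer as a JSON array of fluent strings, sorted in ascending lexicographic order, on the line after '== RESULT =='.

Regress:
  G ∩ del = {}  (empty — regression defined)
  G \ add = {handempty, on(e,c), on(g,e)} \ {clear(g), handempty, on(g,e)} = {on(e,c)}
  ∪ pre   = {on(e,c)} ∪ {clear(e), holding(g)}
          = {clear(e), holding(g), on(e,c)}

== RESULT ==
["clear(e)", "holding(g)", "on(e,c)"]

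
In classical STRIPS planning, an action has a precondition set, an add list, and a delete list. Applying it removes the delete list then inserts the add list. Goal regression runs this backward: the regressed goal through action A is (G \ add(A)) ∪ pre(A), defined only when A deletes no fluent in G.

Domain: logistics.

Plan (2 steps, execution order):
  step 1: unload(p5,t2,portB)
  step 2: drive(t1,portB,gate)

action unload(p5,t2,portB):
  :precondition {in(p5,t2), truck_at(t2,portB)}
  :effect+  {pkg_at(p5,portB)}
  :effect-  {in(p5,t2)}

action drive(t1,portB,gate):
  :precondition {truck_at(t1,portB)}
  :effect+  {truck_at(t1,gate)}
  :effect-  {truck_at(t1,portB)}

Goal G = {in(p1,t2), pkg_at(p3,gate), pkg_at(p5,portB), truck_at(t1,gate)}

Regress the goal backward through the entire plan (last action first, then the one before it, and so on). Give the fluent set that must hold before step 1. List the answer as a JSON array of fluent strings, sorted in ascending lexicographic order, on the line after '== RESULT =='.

Regress step by step:
  through step 2 (drive(t1,portB,gate)): drop {truck_at(t1,gate)}, keep {in(p1,t2), pkg_at(p3,gate), pkg_at(p5,portB)}, require {truck_at(t1,portB)}
    → {in(p1,t2), pkg_at(p3,gate), pkg_at(p5,portB), truck_at(t1,portB)}
  through step 1 (unload(p5,t2,portB)): drop {pkg_at(p5,portB)}, keep {in(p1,t2), pkg_at(p3,gate), truck_at(t1,portB)}, require {in(p5,t2), truck_at(t2,portB)}
    → {in(p1,t2), in(p5,t2), pkg_at(p3,gate), truck_at(t1,portB), truck_at(t2,portB)}

== RESULT ==
["in(p1,t2)", "in(p5,t2)", "pkg_at(p3,gate)", "truck_at(t1,portB)", "truck_at(t2,portB)"]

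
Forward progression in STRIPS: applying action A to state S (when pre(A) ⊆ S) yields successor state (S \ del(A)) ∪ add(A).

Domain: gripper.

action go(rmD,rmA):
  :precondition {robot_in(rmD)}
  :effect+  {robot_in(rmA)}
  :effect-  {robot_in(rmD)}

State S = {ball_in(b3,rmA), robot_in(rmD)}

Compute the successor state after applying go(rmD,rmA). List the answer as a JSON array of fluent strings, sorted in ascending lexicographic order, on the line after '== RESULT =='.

Progress:
  pre ⊆ S: {robot_in(rmD)} ⊆ S  — applicable
  S \ del = {ball_in(b3,rmA)}
  ∪ add   = {ball_in(b3,rmA), robot_in(rmA)}

== RESULT ==
["ball_in(b3,rmA)", "robot_in(rmA)"]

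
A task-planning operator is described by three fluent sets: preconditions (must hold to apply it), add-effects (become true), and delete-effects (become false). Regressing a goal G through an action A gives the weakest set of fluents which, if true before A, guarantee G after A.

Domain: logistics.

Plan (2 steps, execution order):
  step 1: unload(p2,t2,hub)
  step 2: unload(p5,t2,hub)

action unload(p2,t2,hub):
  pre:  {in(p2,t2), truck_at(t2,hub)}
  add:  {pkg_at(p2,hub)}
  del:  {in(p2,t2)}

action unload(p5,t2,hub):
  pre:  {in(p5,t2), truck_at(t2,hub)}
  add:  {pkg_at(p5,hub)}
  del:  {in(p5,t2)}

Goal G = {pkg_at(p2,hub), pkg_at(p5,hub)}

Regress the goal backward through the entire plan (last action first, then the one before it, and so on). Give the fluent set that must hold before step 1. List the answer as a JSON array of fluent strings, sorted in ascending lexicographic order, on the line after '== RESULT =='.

Work backward from the goal:
  through step 2 (unload(p5,t2,hub)): drop {pkg_at(p5,hub)}, keep {pkg_at(p2,hub)}, require {in(p5,t2), truck_at(t2,hub)}
    → {in(p5,t2), pkg_at(p2,hub), truck_at(t2,hub)}
  through step 1 (unload(p2,t2,hub)): drop {pkg_at(p2,hub)}, keep {in(p5,t2), truck_at(t2,hub)}, require {in(p2,t2), truck_at(t2,hub)}
    → {in(p2,t2), in(p5,t2), truck_at(t2,hub)}

== RESULT ==
["in(p2,t2)", "in(p5,t2)", "truck_at(t2,hub)"]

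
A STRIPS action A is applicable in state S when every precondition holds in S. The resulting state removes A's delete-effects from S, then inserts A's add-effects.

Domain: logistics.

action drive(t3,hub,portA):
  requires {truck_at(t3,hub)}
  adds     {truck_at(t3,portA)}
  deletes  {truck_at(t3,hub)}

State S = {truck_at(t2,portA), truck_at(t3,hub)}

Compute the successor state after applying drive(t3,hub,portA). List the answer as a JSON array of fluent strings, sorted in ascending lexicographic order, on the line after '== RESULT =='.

Compute (S \ del) ∪ add:
  pre ⊆ S: {truck_at(t3,hub)} ⊆ S  — applicable
  S \ del = {truck_at(t2,portA)}
  ∪ add   = {truck_at(t2,portA), truck_at(t3,portA)}

== RESULT ==
["truck_at(t2,portA)", "truck_at(t3,portA)"]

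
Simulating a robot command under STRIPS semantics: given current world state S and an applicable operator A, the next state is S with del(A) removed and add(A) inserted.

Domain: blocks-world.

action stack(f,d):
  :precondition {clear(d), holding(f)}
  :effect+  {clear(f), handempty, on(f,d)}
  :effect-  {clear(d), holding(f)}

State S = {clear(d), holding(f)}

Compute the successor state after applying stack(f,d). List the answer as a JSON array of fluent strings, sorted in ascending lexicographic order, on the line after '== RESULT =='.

Compute (S \ del) ∪ add:
  pre ⊆ S: {clear(d), holding(f)} ⊆ S  — applicable
  S \ del = {}
  ∪ add   = {clear(f), handempty, on(f,d)}

== RESULT ==
["clear(f)", "handempty", "on(f,d)"]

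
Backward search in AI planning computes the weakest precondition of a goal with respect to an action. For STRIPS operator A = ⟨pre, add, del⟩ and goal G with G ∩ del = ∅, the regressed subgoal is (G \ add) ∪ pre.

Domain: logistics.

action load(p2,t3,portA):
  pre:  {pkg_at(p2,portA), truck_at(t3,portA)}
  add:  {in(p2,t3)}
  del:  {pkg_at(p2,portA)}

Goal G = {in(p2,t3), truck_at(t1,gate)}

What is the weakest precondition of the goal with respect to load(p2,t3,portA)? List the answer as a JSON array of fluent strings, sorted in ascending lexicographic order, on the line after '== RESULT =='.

Regress:
  G ∩ del = {}  (empty — regression defined)
  G \ add = {in(p2,t3), truck_at(t1,gate)} \ {in(p2,t3)} = {truck_at(t1,gate)}
  ∪ pre   = {truck_at(t1,gate)} ∪ {pkg_at(p2,portA), truck_at(t3,portA)}
          = {pkg_at(p2,portA), truck_at(t1,gate), truck_at(t3,portA)}

== RESULT ==
["pkg_at(p2,portA)", "truck_at(t1,gate)", "truck_at(t3,portA)"]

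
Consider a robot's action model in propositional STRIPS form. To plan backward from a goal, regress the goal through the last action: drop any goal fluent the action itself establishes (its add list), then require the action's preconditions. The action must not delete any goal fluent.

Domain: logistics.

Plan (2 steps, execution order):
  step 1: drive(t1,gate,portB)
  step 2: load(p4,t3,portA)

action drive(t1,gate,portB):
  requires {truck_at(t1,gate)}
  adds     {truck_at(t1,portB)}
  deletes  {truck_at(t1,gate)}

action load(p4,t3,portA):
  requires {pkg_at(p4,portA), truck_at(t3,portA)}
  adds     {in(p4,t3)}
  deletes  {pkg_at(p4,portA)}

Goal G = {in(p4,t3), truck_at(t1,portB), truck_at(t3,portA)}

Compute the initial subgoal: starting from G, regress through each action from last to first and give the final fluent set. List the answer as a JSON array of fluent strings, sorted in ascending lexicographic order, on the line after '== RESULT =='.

Work backward from the goal:
  through step 2 (load(p4,t3,portA)): drop {in(p4,t3)}, keep {truck_at(t1,portB), truck_at(t3,portA)}, require {pkg_at(p4,portA), truck_at(t3,portA)}
    → {pkg_at(p4,portA), truck_at(t1,portB), truck_at(t3,portA)}
  through step 1 (drive(t1,gate,portB)): drop {truck_at(t1,portB)}, keep {pkg_at(p4,portA), truck_at(t3,portA)}, require {truck_at(t1,gate)}
    → {pkg_at(p4,portA), truck_at(t1,gate), truck_at(t3,portA)}

== RESULT ==
["pkg_at(p4,portA)", "truck_at(t1,gate)", "truck_at(t3,portA)"]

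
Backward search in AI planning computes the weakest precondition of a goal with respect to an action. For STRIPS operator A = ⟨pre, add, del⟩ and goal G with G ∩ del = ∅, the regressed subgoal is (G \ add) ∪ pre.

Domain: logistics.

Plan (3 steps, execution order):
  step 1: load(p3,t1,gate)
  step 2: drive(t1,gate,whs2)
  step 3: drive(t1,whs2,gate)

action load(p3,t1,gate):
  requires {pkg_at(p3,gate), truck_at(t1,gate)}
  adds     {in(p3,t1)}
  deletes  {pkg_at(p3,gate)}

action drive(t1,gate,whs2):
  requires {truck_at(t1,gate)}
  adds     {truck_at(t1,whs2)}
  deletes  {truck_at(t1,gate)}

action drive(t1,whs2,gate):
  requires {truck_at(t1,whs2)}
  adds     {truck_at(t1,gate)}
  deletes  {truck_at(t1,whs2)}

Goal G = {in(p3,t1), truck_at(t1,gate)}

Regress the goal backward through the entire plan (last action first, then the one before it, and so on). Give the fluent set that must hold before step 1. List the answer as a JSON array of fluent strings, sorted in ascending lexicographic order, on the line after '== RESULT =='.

Regress step by step:
  through step 3 (drive(t1,whs2,gate)): drop {truck_at(t1,gate)}, keep {in(p3,t1)}, require {truck_at(t1,whs2)}
    → {in(p3,t1), truck_at(t1,whs2)}
  through step 2 (drive(t1,gate,whs2)): drop {truck_at(t1,whs2)}, keep {in(p3,t1)}, require {truck_at(t1,gate)}
    → {in(p3,t1), truck_at(t1,gate)}
  through step 1 (load(p3,t1,gate)): drop {in(p3,t1)}, keep {truck_at(t1,gate)}, require {pkg_at(p3,gate), truck_at(t1,gate)}
    → {pkg_at(p3,gate), truck_at(t1,gate)}

== RESULT ==
["pkg_at(p3,gate)", "truck_at(t1,gate)"]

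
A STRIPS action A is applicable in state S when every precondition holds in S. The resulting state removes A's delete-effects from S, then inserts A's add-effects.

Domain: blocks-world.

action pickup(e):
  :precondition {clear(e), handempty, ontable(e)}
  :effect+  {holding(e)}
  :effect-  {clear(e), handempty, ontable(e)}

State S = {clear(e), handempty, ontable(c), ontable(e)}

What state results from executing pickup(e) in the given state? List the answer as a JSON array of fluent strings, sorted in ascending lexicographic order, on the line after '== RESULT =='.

Compute (S \ del) ∪ add:
  pre ⊆ S: {clear(e), handempty, ontable(e)} ⊆ S  — applicable
  S \ del = {ontable(c)}
  ∪ add   = {holding(e), ontable(c)}

== RESULT ==
["holding(e)", "ontable(c)"]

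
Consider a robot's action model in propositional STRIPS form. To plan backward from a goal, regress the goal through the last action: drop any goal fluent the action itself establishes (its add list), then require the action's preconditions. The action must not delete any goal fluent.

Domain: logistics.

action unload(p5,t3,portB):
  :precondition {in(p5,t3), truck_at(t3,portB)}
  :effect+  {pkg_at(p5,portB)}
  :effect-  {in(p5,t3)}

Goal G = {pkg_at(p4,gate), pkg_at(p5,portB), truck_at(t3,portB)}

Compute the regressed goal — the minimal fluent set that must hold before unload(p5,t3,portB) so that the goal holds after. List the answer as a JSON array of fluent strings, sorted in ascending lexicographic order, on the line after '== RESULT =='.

Compute (G \ add) ∪ pre:
  G ∩ del = {}  (empty — regression defined)
  G \ add = {pkg_at(p4,gate), pkg_at(p5,portB), truck_at(t3,portB)} \ {pkg_at(p5,portB)} = {pkg_at(p4,gate), truck_at(t3,portB)}
  ∪ pre   = {pkg_at(p4,gate), truck_at(t3,portB)} ∪ {in(p5,t3), truck_at(t3,portB)}
          = {in(p5,t3), pkg_at(p4,gate), truck_at(t3,portB)}

== RESULT ==
["in(p5,t3)", "pkg_at(p4,gate)", "truck_at(t3,portB)"]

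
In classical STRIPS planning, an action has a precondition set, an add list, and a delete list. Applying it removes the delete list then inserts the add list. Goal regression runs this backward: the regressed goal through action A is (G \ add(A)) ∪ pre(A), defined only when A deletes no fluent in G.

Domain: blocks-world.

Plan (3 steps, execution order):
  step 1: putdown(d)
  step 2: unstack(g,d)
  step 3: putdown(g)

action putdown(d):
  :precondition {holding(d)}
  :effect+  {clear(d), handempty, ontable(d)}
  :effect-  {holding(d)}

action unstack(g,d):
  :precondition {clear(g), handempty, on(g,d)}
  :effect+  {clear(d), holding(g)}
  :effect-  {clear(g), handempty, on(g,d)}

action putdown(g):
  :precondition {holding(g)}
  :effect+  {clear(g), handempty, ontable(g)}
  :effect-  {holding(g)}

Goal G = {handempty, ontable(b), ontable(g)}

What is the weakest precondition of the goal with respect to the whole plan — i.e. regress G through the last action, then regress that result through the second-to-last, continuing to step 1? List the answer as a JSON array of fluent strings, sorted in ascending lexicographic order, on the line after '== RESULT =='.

Work backward from the goal:
  through step 3 (putdown(g)): drop {handempty, ontable(g)}, keep {ontable(b)}, require {holding(g)}
    → {holding(g), ontable(b)}
  through step 2 (unstack(g,d)): drop {holding(g)}, keep {ontable(b)}, require {clear(g), handempty, on(g,d)}
    → {clear(g), handempty, on(g,d), ontable(b)}
  through step 1 (putdown(d)): drop {handempty}, keep {clear(g), on(g,d), ontable(b)}, require {holding(d)}
    → {clear(g), holding(d), on(g,d), ontable(b)}

== RESULT ==
["clear(g)", "holding(d)", "on(g,d)", "ontable(b)"]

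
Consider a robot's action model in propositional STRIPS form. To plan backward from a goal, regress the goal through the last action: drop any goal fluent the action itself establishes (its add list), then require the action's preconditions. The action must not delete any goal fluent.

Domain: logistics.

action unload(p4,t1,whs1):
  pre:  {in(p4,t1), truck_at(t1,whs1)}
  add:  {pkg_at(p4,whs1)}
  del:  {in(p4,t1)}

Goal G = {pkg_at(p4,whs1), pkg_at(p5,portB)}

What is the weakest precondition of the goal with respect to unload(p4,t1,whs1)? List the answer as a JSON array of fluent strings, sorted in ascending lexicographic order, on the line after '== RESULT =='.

Regress:
  G ∩ del = {}  (empty — regression defined)
  G \ add = {pkg_at(p4,whs1), pkg_at(p5,portB)} \ {pkg_at(p4,whs1)} = {pkg_at(p5,portB)}
  ∪ pre   = {pkg_at(p5,portB)} ∪ {in(p4,t1), truck_at(t1,whs1)}
          = {in(p4,t1), pkg_at(p5,portB), truck_at(t1,whs1)}

== RESULT ==
["in(p4,t1)", "pkg_at(p5,portB)", "truck_at(t1,whs1)"]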